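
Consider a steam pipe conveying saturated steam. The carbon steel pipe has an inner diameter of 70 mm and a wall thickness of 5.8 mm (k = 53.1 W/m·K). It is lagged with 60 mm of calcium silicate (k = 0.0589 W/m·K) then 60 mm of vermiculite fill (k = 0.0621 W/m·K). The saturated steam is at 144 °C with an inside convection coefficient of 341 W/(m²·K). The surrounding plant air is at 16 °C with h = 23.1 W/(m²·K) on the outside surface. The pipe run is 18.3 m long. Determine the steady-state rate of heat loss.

Q ≈ 634 W

Per-layer cylindrical resistances, series-summed:
R_inner film = 1/(h_i·2πr₁L) = 1/(341×2π×0.035×18.3) = 7.287×10^-4 K/W
R_carbon steel pipe wall = ln(40.8/35)/(2π×53.1×18.3) = 2.511×10^-5 K/W
R_calcium silicate = ln(100.8/40.8)/(2π×0.0589×18.3) = 0.1335 K/W
R_vermiculite fill = ln(160.8/100.8)/(2π×0.0621×18.3) = 0.06541 K/W
R_outer film = 1/(h_o·2πr_oL) = 1/(23.1×2π×0.1608×18.3) = 0.002341 K/W
R_total = 0.2021 K/W
Q = ΔT/R_total = 128/0.2021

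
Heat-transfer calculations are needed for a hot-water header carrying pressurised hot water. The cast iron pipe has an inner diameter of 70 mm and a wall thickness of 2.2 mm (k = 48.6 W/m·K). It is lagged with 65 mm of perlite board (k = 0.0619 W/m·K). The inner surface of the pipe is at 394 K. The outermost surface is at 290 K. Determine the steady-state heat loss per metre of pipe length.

q′ ≈ 40 W/m

Radial resistances (cylindrical: R_cond = ln(r_o/r_i)/(2πkL), R_conv = 1/(h·2πrL)):
R_cast iron pipe wall = ln(37.2/35)/(2π×48.6×1) = 1.996×10^-4 K/W
R_perlite board = ln(102.2/37.2)/(2π×0.0619×1) = 2.598 K/W
R_total = 2.599 K/W
Q = ΔT/R_total = 104/2.599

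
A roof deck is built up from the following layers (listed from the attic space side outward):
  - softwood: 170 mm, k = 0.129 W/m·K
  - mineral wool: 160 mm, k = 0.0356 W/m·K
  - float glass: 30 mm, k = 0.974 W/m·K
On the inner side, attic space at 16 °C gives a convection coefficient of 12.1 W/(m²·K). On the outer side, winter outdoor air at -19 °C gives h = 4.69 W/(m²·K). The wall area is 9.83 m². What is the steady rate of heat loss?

Q ≈ 56 W

Series thermal resistances:
R_inner film = 1/(h_i·A) = 1/(12.1×9.83) = 0.008407 K/W
R_softwood = L/(kA) = 0.17/(0.129×9.83) = 0.1341 K/W
R_mineral wool = L/(kA) = 0.16/(0.0356×9.83) = 0.4572 K/W
R_float glass = L/(kA) = 0.03/(0.974×9.83) = 0.003133 K/W
R_outer film = 1/(h_o·A) = 1/(4.69×9.83) = 0.02169 K/W
R_total = 0.6245 K/W
Q = ΔT / R_total = 35 / 0.6245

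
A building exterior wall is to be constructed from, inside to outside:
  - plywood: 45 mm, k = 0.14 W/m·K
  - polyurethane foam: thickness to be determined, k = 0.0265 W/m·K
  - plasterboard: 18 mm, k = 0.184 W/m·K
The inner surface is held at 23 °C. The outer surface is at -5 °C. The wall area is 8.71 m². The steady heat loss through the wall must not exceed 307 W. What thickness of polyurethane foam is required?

Thermal resistances in series:
R_plywood = L/(kA) = 0.045/(0.14×8.71) = 0.0369 K/W
R_plasterboard = L/(kA) = 0.018/(0.184×8.71) = 0.01123 K/W
Sum of the known resistances R_other = 0.04813 K/W
Required total resistance R_tot = ΔT/Q_allow = 28/307 = 0.09121 K/W
R_polyurethane foam = R_tot − R_other = 0.04307 K/W
L = R·k·A = 0.04307×0.0265×8.71

L ≈ 9.94 mm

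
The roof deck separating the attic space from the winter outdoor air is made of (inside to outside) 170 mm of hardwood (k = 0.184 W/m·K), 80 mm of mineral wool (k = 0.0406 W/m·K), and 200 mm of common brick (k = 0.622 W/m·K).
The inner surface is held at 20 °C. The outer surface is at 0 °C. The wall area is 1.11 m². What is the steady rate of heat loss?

Model the wall as resistances in series:
R_hardwood = L/(kA) = 0.17/(0.184×1.11) = 0.8324 K/W
R_mineral wool = L/(kA) = 0.08/(0.0406×1.11) = 1.775 K/W
R_common brick = L/(kA) = 0.2/(0.622×1.11) = 0.2897 K/W
R_total = 2.897 K/W
Q = ΔT / R_total = 20 / 2.897

Q ≈ 6.9 W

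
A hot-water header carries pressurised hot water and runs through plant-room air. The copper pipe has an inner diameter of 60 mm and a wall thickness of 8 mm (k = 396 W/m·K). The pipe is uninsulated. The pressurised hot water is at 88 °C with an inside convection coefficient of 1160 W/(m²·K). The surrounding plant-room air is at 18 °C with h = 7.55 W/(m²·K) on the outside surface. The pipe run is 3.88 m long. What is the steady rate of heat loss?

Q ≈ 486 W

Radial resistances (cylindrical: R_cond = ln(r_o/r_i)/(2πkL), R_conv = 1/(h·2πrL)):
R_inner film = 1/(h_i·2πr₁L) = 1/(1160×2π×0.03×3.88) = 0.001179 K/W
R_copper pipe wall = ln(38/30)/(2π×396×3.88) = 2.449×10^-5 K/W
R_outer film = 1/(h_o·2πr_oL) = 1/(7.55×2π×0.038×3.88) = 0.143 K/W
R_total = 0.1442 K/W
Q = ΔT/R_total = 70/0.1442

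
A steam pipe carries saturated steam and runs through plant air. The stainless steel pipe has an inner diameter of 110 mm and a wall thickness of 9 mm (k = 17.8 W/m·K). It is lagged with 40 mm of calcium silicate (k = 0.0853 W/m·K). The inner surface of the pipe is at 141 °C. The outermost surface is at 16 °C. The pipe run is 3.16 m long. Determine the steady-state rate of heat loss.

Q ≈ 435 W

For a radial system each layer contributes R = ln(r_out/r_in)/(2πkL); films add R = 1/(hA).
R_stainless steel pipe wall = ln(64/55)/(2π×17.8×3.16) = 4.288×10^-4 K/W
R_calcium silicate = ln(104/64)/(2π×0.0853×3.16) = 0.2867 K/W
R_total = 0.2871 K/W
Q = ΔT/R_total = 125/0.2871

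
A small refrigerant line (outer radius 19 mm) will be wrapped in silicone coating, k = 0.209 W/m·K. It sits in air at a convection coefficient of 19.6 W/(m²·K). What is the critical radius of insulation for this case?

r_cr ≈ 10.7 mm

For a cylinder r_cr = k/h = 0.209/19.6
r_cr = 10.7 mm; since the bare radius (19 mm) is above r_cr, any added insulation will reduce heat loss.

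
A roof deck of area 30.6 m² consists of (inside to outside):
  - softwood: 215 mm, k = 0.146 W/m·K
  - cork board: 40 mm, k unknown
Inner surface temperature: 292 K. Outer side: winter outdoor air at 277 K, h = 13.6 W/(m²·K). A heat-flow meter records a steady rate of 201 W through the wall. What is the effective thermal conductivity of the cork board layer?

k ≈ 0.0542 W/(m·K)

Series thermal resistances:
R_softwood = L/(kA) = 0.215/(0.146×30.6) = 0.04812 K/W
R_outer film = 1/(h_o·A) = 1/(13.6×30.6) = 0.002403 K/W
Sum of known resistances R_other = 0.05053 K/W
Total R = ΔT/Q = 15/201 = 0.07463 K/W
R_cork board = R_total − R_other = 0.0241 K/W
k = L/(R·A) = 0.04/(0.0241×30.6)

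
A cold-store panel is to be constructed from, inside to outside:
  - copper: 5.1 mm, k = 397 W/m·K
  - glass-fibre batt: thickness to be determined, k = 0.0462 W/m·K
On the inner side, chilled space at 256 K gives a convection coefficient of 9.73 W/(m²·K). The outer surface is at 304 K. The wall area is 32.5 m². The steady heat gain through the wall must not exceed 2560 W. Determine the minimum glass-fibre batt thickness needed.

Using the resistance-network approach (series):
R_inner film = 1/(h_i·A) = 1/(9.73×32.5) = 0.003162 K/W
R_copper = L/(kA) = 0.0051/(397×32.5) = 3.953×10^-7 K/W
Sum of the known resistances R_other = 0.003163 K/W
Required total resistance R_tot = ΔT/Q_allow = 48/2560 = 0.01875 K/W
R_glass-fibre batt = R_tot − R_other = 0.01559 K/W
L = R·k·A = 0.01559×0.0462×32.5

L ≈ 23.4 mm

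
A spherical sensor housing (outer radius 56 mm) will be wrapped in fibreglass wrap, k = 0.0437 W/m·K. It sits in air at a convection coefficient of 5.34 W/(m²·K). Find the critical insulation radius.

For a sphere r_cr = 2k/h = 2×0.0437/5.34
r_cr = 16.4 mm; since the bare radius (56 mm) is above r_cr, any added insulation will reduce heat loss.

r_cr ≈ 16.4 mm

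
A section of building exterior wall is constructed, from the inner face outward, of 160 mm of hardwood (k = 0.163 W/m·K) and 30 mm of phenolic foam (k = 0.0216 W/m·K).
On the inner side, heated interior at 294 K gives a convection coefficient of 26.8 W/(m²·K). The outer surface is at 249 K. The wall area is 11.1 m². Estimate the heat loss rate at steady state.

Treating each layer as a thermal resistance in series:
R_inner film = 1/(h_i·A) = 1/(26.8×11.1) = 0.003362 K/W
R_hardwood = L/(kA) = 0.16/(0.163×11.1) = 0.08843 K/W
R_phenolic foam = L/(kA) = 0.03/(0.0216×11.1) = 0.1251 K/W
R_total = 0.2169 K/W
Q = ΔT / R_total = 45 / 0.2169

Q ≈ 207 W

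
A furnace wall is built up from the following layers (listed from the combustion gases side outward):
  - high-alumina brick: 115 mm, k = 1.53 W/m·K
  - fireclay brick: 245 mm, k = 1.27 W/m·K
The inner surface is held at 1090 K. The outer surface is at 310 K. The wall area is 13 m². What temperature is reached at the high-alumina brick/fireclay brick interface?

T ≈ 871 K

Model the wall as resistances in series:
R_high-alumina brick = L/(kA) = 0.115/(1.53×13) = 0.005782 K/W
R_fireclay brick = L/(kA) = 0.245/(1.27×13) = 0.01484 K/W
R_total = 0.02062 K/W;  Q = ΔT/R_total = 780/0.02062 = 37820 W
T_interface = T_inner − Q·ΣR(inner→interface) = 1090 − 37800×0.005782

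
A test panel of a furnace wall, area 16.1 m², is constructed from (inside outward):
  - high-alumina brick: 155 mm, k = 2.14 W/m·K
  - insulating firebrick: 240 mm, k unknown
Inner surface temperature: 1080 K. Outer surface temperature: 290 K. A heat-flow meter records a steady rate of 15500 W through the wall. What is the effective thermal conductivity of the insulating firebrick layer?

Using the resistance-network approach (series):
R_high-alumina brick = L/(kA) = 0.155/(2.14×16.1) = 0.004499 K/W
Sum of known resistances R_other = 0.004499 K/W
Total R = ΔT/Q = 790/15500 = 0.05097 K/W
R_insulating firebrick = R_total − R_other = 0.04647 K/W
k = L/(R·A) = 0.24/(0.04647×16.1)

k ≈ 0.321 W/(m·K)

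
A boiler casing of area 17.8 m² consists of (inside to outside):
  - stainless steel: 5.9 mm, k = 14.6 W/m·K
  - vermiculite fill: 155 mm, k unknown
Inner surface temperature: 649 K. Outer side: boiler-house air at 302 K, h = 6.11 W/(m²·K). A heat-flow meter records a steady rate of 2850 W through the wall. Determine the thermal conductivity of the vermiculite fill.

Treating each layer as a thermal resistance in series:
R_stainless steel = L/(kA) = 0.0059/(14.6×17.8) = 2.27×10^-5 K/W
R_outer film = 1/(h_o·A) = 1/(6.11×17.8) = 0.009195 K/W
Sum of known resistances R_other = 0.009217 K/W
Total R = ΔT/Q = 347/2850 = 0.1218 K/W
R_vermiculite fill = R_total − R_other = 0.1125 K/W
k = L/(R·A) = 0.155/(0.1125×17.8)

k ≈ 0.0774 W/(m·K)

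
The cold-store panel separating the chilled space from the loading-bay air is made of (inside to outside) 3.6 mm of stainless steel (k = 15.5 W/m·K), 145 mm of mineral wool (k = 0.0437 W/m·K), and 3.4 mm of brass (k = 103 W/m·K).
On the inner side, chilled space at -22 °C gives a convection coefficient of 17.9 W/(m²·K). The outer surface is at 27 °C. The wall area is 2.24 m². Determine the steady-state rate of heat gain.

Model the wall as resistances in series:
R_inner film = 1/(h_i·A) = 1/(17.9×2.24) = 0.02494 K/W
R_stainless steel = L/(kA) = 0.0036/(15.5×2.24) = 1.037×10^-4 K/W
R_mineral wool = L/(kA) = 0.145/(0.0437×2.24) = 1.481 K/W
R_brass = L/(kA) = 0.0034/(103×2.24) = 1.474×10^-5 K/W
R_total = 1.506 K/W
Q = ΔT / R_total = 49 / 1.506

Q ≈ 32.5 W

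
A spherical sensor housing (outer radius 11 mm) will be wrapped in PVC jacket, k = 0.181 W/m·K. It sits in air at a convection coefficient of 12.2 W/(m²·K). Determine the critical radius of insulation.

For a sphere r_cr = 2k/h = 2×0.181/12.2
r_cr = 29.7 mm; since the bare radius (11 mm) is below r_cr, adding a thin layer of insulation will *increase* heat loss.

r_cr ≈ 29.7 mm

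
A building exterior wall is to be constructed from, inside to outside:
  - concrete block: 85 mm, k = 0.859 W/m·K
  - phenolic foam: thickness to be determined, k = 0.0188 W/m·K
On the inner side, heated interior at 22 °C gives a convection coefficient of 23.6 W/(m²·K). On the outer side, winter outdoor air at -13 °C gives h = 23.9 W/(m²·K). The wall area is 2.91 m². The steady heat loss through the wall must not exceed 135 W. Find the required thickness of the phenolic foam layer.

L ≈ 10.7 mm

Model the wall as resistances in series:
R_inner film = 1/(h_i·A) = 1/(23.6×2.91) = 0.01456 K/W
R_concrete block = L/(kA) = 0.085/(0.859×2.91) = 0.034 K/W
R_outer film = 1/(h_o·A) = 1/(23.9×2.91) = 0.01438 K/W
Sum of the known resistances R_other = 0.06294 K/W
Required total resistance R_tot = ΔT/Q_allow = 35/135 = 0.2593 K/W
R_phenolic foam = R_tot − R_other = 0.1963 K/W
L = R·k·A = 0.1963×0.0188×2.91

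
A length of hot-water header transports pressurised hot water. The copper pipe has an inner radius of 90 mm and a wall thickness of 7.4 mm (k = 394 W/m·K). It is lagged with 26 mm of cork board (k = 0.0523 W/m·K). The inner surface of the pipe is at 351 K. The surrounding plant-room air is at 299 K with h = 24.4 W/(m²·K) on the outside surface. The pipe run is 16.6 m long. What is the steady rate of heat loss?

Per-layer cylindrical resistances, series-summed:
R_copper pipe wall = ln(97.4/90)/(2π×394×16.6) = 1.923×10^-6 K/W
R_cork board = ln(123.4/97.4)/(2π×0.0523×16.6) = 0.04337 K/W
R_outer film = 1/(h_o·2πr_oL) = 1/(24.4×2π×0.1234×16.6) = 0.003184 K/W
R_total = 0.04656 K/W
Q = ΔT/R_total = 52/0.04656

Q ≈ 1120 W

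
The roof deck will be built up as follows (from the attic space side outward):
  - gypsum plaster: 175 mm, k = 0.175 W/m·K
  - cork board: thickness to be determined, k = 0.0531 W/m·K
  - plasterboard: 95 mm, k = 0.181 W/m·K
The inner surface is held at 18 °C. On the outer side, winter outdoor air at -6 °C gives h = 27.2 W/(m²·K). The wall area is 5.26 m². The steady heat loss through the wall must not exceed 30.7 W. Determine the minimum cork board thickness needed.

L ≈ 135 mm

Thermal resistances in series:
R_gypsum plaster = L/(kA) = 0.175/(0.175×5.26) = 0.1901 K/W
R_plasterboard = L/(kA) = 0.095/(0.181×5.26) = 0.09978 K/W
R_outer film = 1/(h_o·A) = 1/(27.2×5.26) = 0.006989 K/W
Sum of the known resistances R_other = 0.2969 K/W
Required total resistance R_tot = ΔT/Q_allow = 24/30.7 = 0.7818 K/W
R_cork board = R_tot − R_other = 0.4849 K/W
L = R·k·A = 0.4849×0.0531×5.26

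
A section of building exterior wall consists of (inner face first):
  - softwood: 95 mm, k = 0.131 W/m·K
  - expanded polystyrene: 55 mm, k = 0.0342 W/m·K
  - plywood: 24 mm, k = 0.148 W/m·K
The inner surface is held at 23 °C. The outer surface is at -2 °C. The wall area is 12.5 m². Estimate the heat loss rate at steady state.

Treating each layer as a thermal resistance in series:
R_softwood = L/(kA) = 0.095/(0.131×12.5) = 0.05802 K/W
R_expanded polystyrene = L/(kA) = 0.055/(0.0342×12.5) = 0.1287 K/W
R_plywood = L/(kA) = 0.024/(0.148×12.5) = 0.01297 K/W
R_total = 0.1996 K/W
Q = ΔT / R_total = 25 / 0.1996

Q ≈ 125 W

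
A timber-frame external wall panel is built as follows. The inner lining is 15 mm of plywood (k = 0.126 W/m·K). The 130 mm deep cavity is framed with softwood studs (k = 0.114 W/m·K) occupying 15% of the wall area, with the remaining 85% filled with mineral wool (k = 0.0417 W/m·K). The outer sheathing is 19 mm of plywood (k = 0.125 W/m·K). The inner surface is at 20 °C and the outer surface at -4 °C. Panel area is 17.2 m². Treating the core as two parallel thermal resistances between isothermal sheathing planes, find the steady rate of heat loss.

Sheathing layers in series; stud and cavity paths in parallel between them.
R_inner = 0.015/(0.126×17.2) = 0.006921 K/W
R_stud  = 0.13/(0.114×0.15×17.2) = 0.442 K/W
R_cav   = 0.13/(0.0417×0.85×17.2) = 0.2132 K/W
1/R_core = 1/R_stud + 1/R_cav → R_core = 0.1438 K/W
R_outer = 0.019/(0.125×17.2) = 0.008837 K/W
R_total = 0.1596 K/W
Q = ΔT/R_total = 24/0.1596

Q ≈ 150 W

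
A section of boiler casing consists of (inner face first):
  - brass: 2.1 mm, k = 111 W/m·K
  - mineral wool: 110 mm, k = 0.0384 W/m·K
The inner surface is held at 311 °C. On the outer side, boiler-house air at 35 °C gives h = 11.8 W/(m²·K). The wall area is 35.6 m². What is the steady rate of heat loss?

Q ≈ 3330 W

Series thermal resistances:
R_brass = L/(kA) = 0.0021/(111×35.6) = 5.314×10^-7 K/W
R_mineral wool = L/(kA) = 0.11/(0.0384×35.6) = 0.08047 K/W
R_outer film = 1/(h_o·A) = 1/(11.8×35.6) = 0.00238 K/W
R_total = 0.08285 K/W
Q = ΔT / R_total = 276 / 0.08285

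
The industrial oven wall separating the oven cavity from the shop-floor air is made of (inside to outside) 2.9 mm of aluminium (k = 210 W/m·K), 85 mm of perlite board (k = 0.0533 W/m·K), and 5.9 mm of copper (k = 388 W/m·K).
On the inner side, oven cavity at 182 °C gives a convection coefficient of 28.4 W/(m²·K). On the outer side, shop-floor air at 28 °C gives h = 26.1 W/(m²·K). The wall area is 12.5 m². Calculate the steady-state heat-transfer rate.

Using the resistance-network approach (series):
R_inner film = 1/(h_i·A) = 1/(28.4×12.5) = 0.002817 K/W
R_aluminium = L/(kA) = 0.0029/(210×12.5) = 1.105×10^-6 K/W
R_perlite board = L/(kA) = 0.085/(0.0533×12.5) = 0.1276 K/W
R_copper = L/(kA) = 0.0059/(388×12.5) = 1.216×10^-6 K/W
R_outer film = 1/(h_o·A) = 1/(26.1×12.5) = 0.003065 K/W
R_total = 0.1335 K/W
Q = ΔT / R_total = 154 / 0.1335

Q ≈ 1150 W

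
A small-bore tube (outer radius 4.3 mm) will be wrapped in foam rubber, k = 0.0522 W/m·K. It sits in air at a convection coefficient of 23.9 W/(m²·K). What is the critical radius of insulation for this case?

For a cylinder r_cr = k/h = 0.0522/23.9
r_cr = 2.18 mm; since the bare radius (4.3 mm) is above r_cr, any added insulation will reduce heat loss.

r_cr ≈ 2.18 mm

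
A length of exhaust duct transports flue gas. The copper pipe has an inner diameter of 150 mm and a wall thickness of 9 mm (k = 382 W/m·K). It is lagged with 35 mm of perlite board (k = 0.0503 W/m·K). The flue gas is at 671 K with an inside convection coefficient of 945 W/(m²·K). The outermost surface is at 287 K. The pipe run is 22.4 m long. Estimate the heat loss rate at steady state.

Q ≈ 7790 W

Cylindrical conduction, so R = ln(r₂/r₁)/(2πkL) per layer, in series:
R_inner film = 1/(h_i·2πr₁L) = 1/(945×2π×0.075×22.4) = 1.002×10^-4 K/W
R_copper pipe wall = ln(84/75)/(2π×382×22.4) = 2.108×10^-6 K/W
R_perlite board = ln(119/84)/(2π×0.0503×22.4) = 0.0492 K/W
R_total = 0.0493 K/W
Q = ΔT/R_total = 384/0.0493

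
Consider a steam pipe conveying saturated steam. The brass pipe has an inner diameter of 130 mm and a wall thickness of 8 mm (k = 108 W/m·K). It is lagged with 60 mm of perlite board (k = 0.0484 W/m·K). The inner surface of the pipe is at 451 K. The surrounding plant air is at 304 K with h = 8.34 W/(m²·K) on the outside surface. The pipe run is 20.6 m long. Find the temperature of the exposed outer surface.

T ≈ 314 K

Cylindrical conduction, so R = ln(r₂/r₁)/(2πkL) per layer, in series:
R_brass pipe wall = ln(73/65)/(2π×108×20.6) = 8.303×10^-6 K/W
R_perlite board = ln(133/73)/(2π×0.0484×20.6) = 0.09576 K/W
R_outer film = 1/(h_o·2πr_oL) = 1/(8.34×2π×0.133×20.6) = 0.006965 K/W
R_total = 0.1027 K/W
Q = ΔT/R_total = 147/0.1027
Q = 1430 W
T_interface = T_inner − Q·ΣR(inner→interface) = 451 − 1430×0.09577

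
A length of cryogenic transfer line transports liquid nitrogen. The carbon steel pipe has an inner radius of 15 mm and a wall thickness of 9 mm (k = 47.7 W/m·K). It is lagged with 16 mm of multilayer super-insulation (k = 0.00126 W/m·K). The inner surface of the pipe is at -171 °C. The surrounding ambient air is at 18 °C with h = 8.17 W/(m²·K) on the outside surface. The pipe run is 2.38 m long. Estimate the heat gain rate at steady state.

Q ≈ 6.92 W

Treating each annulus and film as a series resistance:
R_carbon steel pipe wall = ln(24/15)/(2π×47.7×2.38) = 6.589×10^-4 K/W
R_multilayer super-insulation = ln(40/24)/(2π×0.00126×2.38) = 27.11 K/W
R_outer film = 1/(h_o·2πr_oL) = 1/(8.17×2π×0.04×2.38) = 0.2046 K/W
R_total = 27.32 K/W
Q = ΔT/R_total = 189/27.32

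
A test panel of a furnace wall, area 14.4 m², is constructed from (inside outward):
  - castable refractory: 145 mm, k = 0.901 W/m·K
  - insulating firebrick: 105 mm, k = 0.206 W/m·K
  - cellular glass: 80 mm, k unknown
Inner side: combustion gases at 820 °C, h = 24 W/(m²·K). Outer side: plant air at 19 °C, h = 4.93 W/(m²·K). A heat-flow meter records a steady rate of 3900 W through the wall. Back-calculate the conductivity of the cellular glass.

Series thermal resistances:
R_inner film = 1/(h_i·A) = 1/(24×14.4) = 0.002894 K/W
R_castable refractory = L/(kA) = 0.145/(0.901×14.4) = 0.01118 K/W
R_insulating firebrick = L/(kA) = 0.105/(0.206×14.4) = 0.0354 K/W
R_outer film = 1/(h_o·A) = 1/(4.93×14.4) = 0.01409 K/W
Sum of known resistances R_other = 0.06355 K/W
Total R = ΔT/Q = 801/3900 = 0.2054 K/W
R_cellular glass = R_total − R_other = 0.1418 K/W
k = L/(R·A) = 0.08/(0.1418×14.4)

k ≈ 0.0392 W/(m·K)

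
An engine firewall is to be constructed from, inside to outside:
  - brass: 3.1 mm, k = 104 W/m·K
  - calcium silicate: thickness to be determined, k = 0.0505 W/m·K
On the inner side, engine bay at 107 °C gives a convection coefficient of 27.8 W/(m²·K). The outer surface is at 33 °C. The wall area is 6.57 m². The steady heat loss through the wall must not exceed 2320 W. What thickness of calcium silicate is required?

L ≈ 8.76 mm

Treating each layer as a thermal resistance in series:
R_inner film = 1/(h_i·A) = 1/(27.8×6.57) = 0.005475 K/W
R_brass = L/(kA) = 0.0031/(104×6.57) = 4.537×10^-6 K/W
Sum of the known resistances R_other = 0.00548 K/W
Required total resistance R_tot = ΔT/Q_allow = 74/2320 = 0.0319 K/W
R_calcium silicate = R_tot − R_other = 0.02642 K/W
L = R·k·A = 0.02642×0.0505×6.57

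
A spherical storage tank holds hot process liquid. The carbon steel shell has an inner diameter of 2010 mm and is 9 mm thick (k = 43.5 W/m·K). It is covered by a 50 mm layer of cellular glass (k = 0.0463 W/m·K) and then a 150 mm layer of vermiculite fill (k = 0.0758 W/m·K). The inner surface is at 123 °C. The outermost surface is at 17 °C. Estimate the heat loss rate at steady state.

For a spherical shell R = (1/r₁ − 1/r₂)/(4πk); film R = 1/(h·4πr²). In series:
R_carbon steel shell = (1/1.005 − 1/1.014)/(4π×43.5) = 1.616×10^-5 K/W
R_cellular glass = (1/1.014 − 1/1.064)/(4π×0.0463) = 0.07965 K/W
R_vermiculite fill = (1/1.064 − 1/1.214)/(4π×0.0758) = 0.1219 K/W
R_total = 0.2016 K/W
Q = ΔT/R_total = 106/0.2016

Q ≈ 526 W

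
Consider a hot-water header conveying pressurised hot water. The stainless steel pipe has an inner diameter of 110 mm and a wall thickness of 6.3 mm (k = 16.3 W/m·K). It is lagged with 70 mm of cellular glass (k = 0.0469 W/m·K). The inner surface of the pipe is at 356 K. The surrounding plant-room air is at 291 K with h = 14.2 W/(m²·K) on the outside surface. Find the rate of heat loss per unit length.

Per-layer cylindrical resistances, series-summed:
R_stainless steel pipe wall = ln(61.3/55)/(2π×16.3×1) = 0.001059 K/W
R_cellular glass = ln(131.3/61.3)/(2π×0.0469×1) = 2.585 K/W
R_outer film = 1/(h_o·2πr_oL) = 1/(14.2×2π×0.1313×1) = 0.08536 K/W
R_total = 2.671 K/W
Q = ΔT/R_total = 65/2.671

q′ ≈ 24.3 W/m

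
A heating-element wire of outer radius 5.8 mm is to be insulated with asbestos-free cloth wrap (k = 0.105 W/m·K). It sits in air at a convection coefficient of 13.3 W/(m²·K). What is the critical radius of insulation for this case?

r_cr ≈ 7.89 mm

For a cylinder r_cr = k/h = 0.105/13.3
r_cr = 7.89 mm; since the bare radius (5.8 mm) is below r_cr, adding a thin layer of insulation will *increase* heat loss.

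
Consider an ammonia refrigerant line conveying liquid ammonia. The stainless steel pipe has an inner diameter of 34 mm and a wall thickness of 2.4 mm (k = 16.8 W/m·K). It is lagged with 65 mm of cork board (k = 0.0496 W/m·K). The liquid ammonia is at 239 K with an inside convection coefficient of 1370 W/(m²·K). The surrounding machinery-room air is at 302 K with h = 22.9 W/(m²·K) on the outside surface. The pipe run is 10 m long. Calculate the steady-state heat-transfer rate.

Per-layer cylindrical resistances, series-summed:
R_inner film = 1/(h_i·2πr₁L) = 1/(1370×2π×0.017×10) = 6.834×10^-4 K/W
R_stainless steel pipe wall = ln(19.4/17)/(2π×16.8×10) = 1.251×10^-4 K/W
R_cork board = ln(84.4/19.4)/(2π×0.0496×10) = 0.4718 K/W
R_outer film = 1/(h_o·2πr_oL) = 1/(22.9×2π×0.0844×10) = 0.008235 K/W
R_total = 0.4808 K/W
Q = ΔT/R_total = 63/0.4808

Q ≈ 131 W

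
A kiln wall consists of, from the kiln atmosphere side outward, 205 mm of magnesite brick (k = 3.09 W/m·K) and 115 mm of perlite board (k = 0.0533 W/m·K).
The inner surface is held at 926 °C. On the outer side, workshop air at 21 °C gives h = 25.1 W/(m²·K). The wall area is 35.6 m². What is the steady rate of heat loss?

Q ≈ 14200 W

Series thermal resistances:
R_magnesite brick = L/(kA) = 0.205/(3.09×35.6) = 0.001864 K/W
R_perlite board = L/(kA) = 0.115/(0.0533×35.6) = 0.06061 K/W
R_outer film = 1/(h_o·A) = 1/(25.1×35.6) = 0.001119 K/W
R_total = 0.06359 K/W
Q = ΔT / R_total = 905 / 0.06359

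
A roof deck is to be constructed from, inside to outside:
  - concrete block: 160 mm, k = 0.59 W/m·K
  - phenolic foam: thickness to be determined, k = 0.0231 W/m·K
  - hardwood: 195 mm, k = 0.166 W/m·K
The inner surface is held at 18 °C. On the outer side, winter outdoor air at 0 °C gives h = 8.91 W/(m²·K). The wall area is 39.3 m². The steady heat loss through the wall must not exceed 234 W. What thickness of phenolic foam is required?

Treating each layer as a thermal resistance in series:
R_concrete block = L/(kA) = 0.16/(0.59×39.3) = 0.0069 K/W
R_hardwood = L/(kA) = 0.195/(0.166×39.3) = 0.02989 K/W
R_outer film = 1/(h_o·A) = 1/(8.91×39.3) = 0.002856 K/W
Sum of the known resistances R_other = 0.03965 K/W
Required total resistance R_tot = ΔT/Q_allow = 18/234 = 0.07692 K/W
R_phenolic foam = R_tot − R_other = 0.03728 K/W
L = R·k·A = 0.03728×0.0231×39.3

L ≈ 33.8 mm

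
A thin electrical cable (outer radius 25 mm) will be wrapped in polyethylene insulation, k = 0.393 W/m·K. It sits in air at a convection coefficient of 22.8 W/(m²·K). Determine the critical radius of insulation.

For a cylinder r_cr = k/h = 0.393/22.8
r_cr = 17.2 mm; since the bare radius (25 mm) is above r_cr, any added insulation will reduce heat loss.

r_cr ≈ 17.2 mm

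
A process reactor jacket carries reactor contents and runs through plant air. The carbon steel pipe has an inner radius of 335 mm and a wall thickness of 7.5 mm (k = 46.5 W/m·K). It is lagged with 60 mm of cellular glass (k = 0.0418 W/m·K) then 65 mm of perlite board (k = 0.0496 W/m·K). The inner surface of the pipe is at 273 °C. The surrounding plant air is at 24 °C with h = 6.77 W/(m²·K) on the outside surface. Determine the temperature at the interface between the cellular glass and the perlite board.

T ≈ 139 °C

Treating each annulus and film as a series resistance:
R_carbon steel pipe wall = ln(342.5/335)/(2π×46.5×1) = 7.578×10^-5 K/W
R_cellular glass = ln(402.5/342.5)/(2π×0.0418×1) = 0.6146 K/W
R_perlite board = ln(467.5/402.5)/(2π×0.0496×1) = 0.4804 K/W
R_outer film = 1/(h_o·2πr_oL) = 1/(6.77×2π×0.4675×1) = 0.05029 K/W
R_total = 1.145 K/W
Q = ΔT/R_total = 249/1.145
Q = 217 W/m
T_interface = T_inner − Q·ΣR(inner→interface) = 273 − 217×0.6147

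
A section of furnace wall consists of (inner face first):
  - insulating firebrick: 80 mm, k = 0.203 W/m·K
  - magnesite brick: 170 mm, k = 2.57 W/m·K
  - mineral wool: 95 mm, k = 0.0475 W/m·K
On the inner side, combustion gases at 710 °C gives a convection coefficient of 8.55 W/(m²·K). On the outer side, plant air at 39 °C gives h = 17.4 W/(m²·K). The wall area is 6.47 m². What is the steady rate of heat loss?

Thermal resistances in series:
R_inner film = 1/(h_i·A) = 1/(8.55×6.47) = 0.01808 K/W
R_insulating firebrick = L/(kA) = 0.08/(0.203×6.47) = 0.06091 K/W
R_magnesite brick = L/(kA) = 0.17/(2.57×6.47) = 0.01022 K/W
R_mineral wool = L/(kA) = 0.095/(0.0475×6.47) = 0.3091 K/W
R_outer film = 1/(h_o·A) = 1/(17.4×6.47) = 0.008883 K/W
R_total = 0.4072 K/W
Q = ΔT / R_total = 671 / 0.4072

Q ≈ 1650 W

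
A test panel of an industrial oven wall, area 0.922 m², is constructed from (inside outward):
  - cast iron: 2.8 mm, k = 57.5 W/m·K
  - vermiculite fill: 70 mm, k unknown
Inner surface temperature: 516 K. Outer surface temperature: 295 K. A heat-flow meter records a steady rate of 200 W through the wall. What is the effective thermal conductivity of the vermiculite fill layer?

k ≈ 0.0687 W/(m·K)

Using the resistance-network approach (series):
R_cast iron = L/(kA) = 0.0028/(57.5×0.922) = 5.282×10^-5 K/W
Sum of known resistances R_other = 5.282×10^-5 K/W
Total R = ΔT/Q = 221/200 = 1.105 K/W
R_vermiculite fill = R_total − R_other = 1.105 K/W
k = L/(R·A) = 0.07/(1.105×0.922)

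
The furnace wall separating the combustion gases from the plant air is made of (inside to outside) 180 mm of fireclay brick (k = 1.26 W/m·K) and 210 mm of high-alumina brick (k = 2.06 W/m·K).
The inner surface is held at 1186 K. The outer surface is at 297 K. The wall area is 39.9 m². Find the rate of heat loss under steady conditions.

Model the wall as resistances in series:
R_fireclay brick = L/(kA) = 0.18/(1.26×39.9) = 0.00358 K/W
R_high-alumina brick = L/(kA) = 0.21/(2.06×39.9) = 0.002555 K/W
R_total = 0.006135 K/W
Q = ΔT / R_total = 889 / 0.006135

Q ≈ 145000 W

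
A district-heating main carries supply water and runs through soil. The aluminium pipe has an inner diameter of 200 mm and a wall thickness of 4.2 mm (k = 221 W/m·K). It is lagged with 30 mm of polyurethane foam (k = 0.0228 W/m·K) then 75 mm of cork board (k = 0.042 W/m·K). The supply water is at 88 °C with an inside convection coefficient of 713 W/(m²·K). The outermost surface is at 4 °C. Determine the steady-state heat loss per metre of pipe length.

Per-layer cylindrical resistances, series-summed:
R_inner film = 1/(h_i·2πr₁L) = 1/(713×2π×0.1×1) = 0.002232 K/W
R_aluminium pipe wall = ln(104.2/100)/(2π×221×1) = 2.963×10^-5 K/W
R_polyurethane foam = ln(134.2/104.2)/(2π×0.0228×1) = 1.766 K/W
R_cork board = ln(209.2/134.2)/(2π×0.042×1) = 1.682 K/W
R_total = 3.451 K/W
Q = ΔT/R_total = 84/3.451

q′ ≈ 24.3 W/m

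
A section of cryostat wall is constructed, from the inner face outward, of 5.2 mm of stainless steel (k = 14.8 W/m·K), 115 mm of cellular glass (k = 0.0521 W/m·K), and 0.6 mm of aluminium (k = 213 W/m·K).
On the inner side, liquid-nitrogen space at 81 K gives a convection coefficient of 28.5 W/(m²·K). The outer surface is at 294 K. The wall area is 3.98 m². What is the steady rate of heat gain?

Series thermal resistances:
R_inner film = 1/(h_i·A) = 1/(28.5×3.98) = 0.008816 K/W
R_stainless steel = L/(kA) = 0.0052/(14.8×3.98) = 8.828×10^-5 K/W
R_cellular glass = L/(kA) = 0.115/(0.0521×3.98) = 0.5546 K/W
R_aluminium = L/(kA) = 0.0006/(213×3.98) = 7.078×10^-7 K/W
R_total = 0.5635 K/W
Q = ΔT / R_total = 213 / 0.5635

Q ≈ 378 W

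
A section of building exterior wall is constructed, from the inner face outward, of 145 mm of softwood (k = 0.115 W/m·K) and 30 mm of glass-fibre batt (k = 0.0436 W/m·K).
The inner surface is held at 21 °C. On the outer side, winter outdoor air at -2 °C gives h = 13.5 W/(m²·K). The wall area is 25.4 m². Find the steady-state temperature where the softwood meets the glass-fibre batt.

Treating each layer as a thermal resistance in series:
R_softwood = L/(kA) = 0.145/(0.115×25.4) = 0.04964 K/W
R_glass-fibre batt = L/(kA) = 0.03/(0.0436×25.4) = 0.02709 K/W
R_outer film = 1/(h_o·A) = 1/(13.5×25.4) = 0.002916 K/W
R_total = 0.07965 K/W;  Q = ΔT/R_total = 23/0.07965 = 288.8 W
T_interface = T_inner − Q·ΣR(inner→interface) = 21 − 289×0.04964

T ≈ 6.66 °C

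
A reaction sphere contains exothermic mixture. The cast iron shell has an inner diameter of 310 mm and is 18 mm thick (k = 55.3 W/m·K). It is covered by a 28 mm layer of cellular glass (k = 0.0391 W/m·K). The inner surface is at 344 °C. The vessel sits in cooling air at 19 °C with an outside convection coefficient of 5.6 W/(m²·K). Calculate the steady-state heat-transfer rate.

Each spherical layer contributes R = (1/r_i − 1/r_o)/(4πk):
R_cast iron shell = (1/0.155 − 1/0.173)/(4π×55.3) = 9.66×10^-4 K/W
R_cellular glass = (1/0.173 − 1/0.201)/(4π×0.0391) = 1.639 K/W
R_outer film = 1/(h·4πr_o²) = 1/(5.6×4π×0.201²) = 0.3517 K/W
R_total = 1.992 K/W
Q = ΔT/R_total = 325/1.992

Q ≈ 163 W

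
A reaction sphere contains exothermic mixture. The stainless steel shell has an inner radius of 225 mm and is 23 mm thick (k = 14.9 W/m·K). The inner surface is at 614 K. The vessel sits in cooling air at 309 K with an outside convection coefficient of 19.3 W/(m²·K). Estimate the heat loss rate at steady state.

Each spherical layer contributes R = (1/r_i − 1/r_o)/(4πk):
R_stainless steel shell = (1/0.225 − 1/0.248)/(4π×14.9) = 0.002201 K/W
R_outer film = 1/(h·4πr_o²) = 1/(19.3×4π×0.248²) = 0.06704 K/W
R_total = 0.06924 K/W
Q = ΔT/R_total = 305/0.06924

Q ≈ 4400 W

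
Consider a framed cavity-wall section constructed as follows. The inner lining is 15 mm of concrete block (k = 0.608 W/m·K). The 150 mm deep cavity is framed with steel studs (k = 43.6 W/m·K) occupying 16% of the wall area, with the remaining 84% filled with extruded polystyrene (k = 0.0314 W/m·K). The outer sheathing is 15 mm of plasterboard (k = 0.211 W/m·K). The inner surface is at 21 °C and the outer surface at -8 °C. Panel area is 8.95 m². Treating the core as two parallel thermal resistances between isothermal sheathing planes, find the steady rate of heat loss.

Sheathing layers in series; stud and cavity paths in parallel between them.
R_inner = 0.015/(0.608×8.95) = 0.002757 K/W
R_stud  = 0.15/(43.6×0.16×8.95) = 0.002402 K/W
R_cav   = 0.15/(0.0314×0.84×8.95) = 0.6354 K/W
1/R_core = 1/R_stud + 1/R_cav → R_core = 0.002393 K/W
R_outer = 0.015/(0.211×8.95) = 0.007943 K/W
R_total = 0.01309 K/W
Q = ΔT/R_total = 29/0.01309

Q ≈ 2210 W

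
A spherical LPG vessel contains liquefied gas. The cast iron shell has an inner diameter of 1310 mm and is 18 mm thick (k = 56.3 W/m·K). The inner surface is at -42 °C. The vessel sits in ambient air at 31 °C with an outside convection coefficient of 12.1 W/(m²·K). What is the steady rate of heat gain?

For a spherical shell R = (1/r₁ − 1/r₂)/(4πk); film R = 1/(h·4πr²). In series:
R_cast iron shell = (1/0.655 − 1/0.673)/(4π×56.3) = 5.772×10^-5 K/W
R_outer film = 1/(h·4πr_o²) = 1/(12.1×4π×0.673²) = 0.01452 K/W
R_total = 0.01458 K/W
Q = ΔT/R_total = 73/0.01458

Q ≈ 5010 W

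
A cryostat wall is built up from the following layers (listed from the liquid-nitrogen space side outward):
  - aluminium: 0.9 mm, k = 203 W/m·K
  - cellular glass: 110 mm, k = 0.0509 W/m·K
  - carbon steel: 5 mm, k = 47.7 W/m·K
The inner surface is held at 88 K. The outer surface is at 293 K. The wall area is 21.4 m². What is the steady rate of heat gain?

Q ≈ 2030 W

Model the wall as resistances in series:
R_aluminium = L/(kA) = 0.0009/(203×21.4) = 2.072×10^-7 K/W
R_cellular glass = L/(kA) = 0.11/(0.0509×21.4) = 0.101 K/W
R_carbon steel = L/(kA) = 0.005/(47.7×21.4) = 4.898×10^-6 K/W
R_total = 0.101 K/W
Q = ΔT / R_total = 205 / 0.101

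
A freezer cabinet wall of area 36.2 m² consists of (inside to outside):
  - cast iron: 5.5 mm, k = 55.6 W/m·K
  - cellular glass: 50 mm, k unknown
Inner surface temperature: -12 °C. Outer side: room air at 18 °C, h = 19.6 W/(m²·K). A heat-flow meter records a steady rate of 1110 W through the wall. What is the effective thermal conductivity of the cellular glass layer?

k ≈ 0.0539 W/(m·K)

Using the resistance-network approach (series):
R_cast iron = L/(kA) = 0.0055/(55.6×36.2) = 2.733×10^-6 K/W
R_outer film = 1/(h_o·A) = 1/(19.6×36.2) = 0.001409 K/W
Sum of known resistances R_other = 0.001412 K/W
Total R = ΔT/Q = 30/1110 = 0.02703 K/W
R_cellular glass = R_total − R_other = 0.02561 K/W
k = L/(R·A) = 0.05/(0.02561×36.2)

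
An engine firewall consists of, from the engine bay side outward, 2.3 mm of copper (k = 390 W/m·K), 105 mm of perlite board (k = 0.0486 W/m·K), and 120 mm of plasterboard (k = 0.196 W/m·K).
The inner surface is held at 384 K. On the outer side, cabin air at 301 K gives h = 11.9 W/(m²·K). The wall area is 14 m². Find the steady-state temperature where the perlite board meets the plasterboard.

Thermal resistances in series:
R_copper = L/(kA) = 0.0023/(390×14) = 4.212×10^-7 K/W
R_perlite board = L/(kA) = 0.105/(0.0486×14) = 0.1543 K/W
R_plasterboard = L/(kA) = 0.12/(0.196×14) = 0.04373 K/W
R_outer film = 1/(h_o·A) = 1/(11.9×14) = 0.006002 K/W
R_total = 0.2041 K/W;  Q = ΔT/R_total = 83/0.2041 = 406.8 W
T_interface = T_inner − Q·ΣR(inner→interface) = 384 − 407×0.1543

T ≈ 321 K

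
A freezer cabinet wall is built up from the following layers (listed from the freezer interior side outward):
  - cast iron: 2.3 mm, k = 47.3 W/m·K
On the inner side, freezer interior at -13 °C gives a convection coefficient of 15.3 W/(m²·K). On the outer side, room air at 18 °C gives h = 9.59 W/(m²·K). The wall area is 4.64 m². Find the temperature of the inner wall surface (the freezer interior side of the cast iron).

T ≈ -1.06 °C

Model the wall as resistances in series:
R_inner film = 1/(h_i·A) = 1/(15.3×4.64) = 0.01409 K/W
R_cast iron = L/(kA) = 0.0023/(47.3×4.64) = 1.048×10^-5 K/W
R_outer film = 1/(h_o·A) = 1/(9.59×4.64) = 0.02247 K/W
R_total = 0.03657 K/W;  Q = ΔT/R_total = 31/0.03657 = 847.7 W
T_interface = T_inner + Q·ΣR(inner→interface) = -13 + 848×0.01409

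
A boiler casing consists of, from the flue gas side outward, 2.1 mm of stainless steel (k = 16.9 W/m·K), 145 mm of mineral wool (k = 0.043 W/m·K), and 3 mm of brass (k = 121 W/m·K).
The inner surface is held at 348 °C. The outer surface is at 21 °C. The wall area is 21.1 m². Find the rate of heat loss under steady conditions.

Thermal resistances in series:
R_stainless steel = L/(kA) = 0.0021/(16.9×21.1) = 5.889×10^-6 K/W
R_mineral wool = L/(kA) = 0.145/(0.043×21.1) = 0.1598 K/W
R_brass = L/(kA) = 0.003/(121×21.1) = 1.175×10^-6 K/W
R_total = 0.1598 K/W
Q = ΔT / R_total = 327 / 0.1598

Q ≈ 2050 W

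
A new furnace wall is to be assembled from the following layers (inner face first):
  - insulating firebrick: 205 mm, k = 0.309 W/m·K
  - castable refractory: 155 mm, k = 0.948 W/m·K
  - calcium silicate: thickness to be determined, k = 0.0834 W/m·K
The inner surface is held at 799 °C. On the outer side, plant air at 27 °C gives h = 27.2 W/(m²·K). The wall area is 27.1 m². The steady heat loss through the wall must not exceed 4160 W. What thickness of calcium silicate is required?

L ≈ 347 mm

Model the wall as resistances in series:
R_insulating firebrick = L/(kA) = 0.205/(0.309×27.1) = 0.02448 K/W
R_castable refractory = L/(kA) = 0.155/(0.948×27.1) = 0.006033 K/W
R_outer film = 1/(h_o·A) = 1/(27.2×27.1) = 0.001357 K/W
Sum of the known resistances R_other = 0.03187 K/W
Required total resistance R_tot = ΔT/Q_allow = 772/4160 = 0.1856 K/W
R_calcium silicate = R_tot − R_other = 0.1537 K/W
L = R·k·A = 0.1537×0.0834×27.1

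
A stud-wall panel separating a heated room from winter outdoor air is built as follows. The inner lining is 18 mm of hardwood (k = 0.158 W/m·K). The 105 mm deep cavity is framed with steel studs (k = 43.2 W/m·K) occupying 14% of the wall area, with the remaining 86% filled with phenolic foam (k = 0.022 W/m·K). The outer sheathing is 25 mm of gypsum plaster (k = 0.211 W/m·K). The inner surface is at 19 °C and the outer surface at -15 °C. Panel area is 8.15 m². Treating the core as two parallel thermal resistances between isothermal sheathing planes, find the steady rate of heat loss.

Q ≈ 1110 W

Sheathing layers in series; stud and cavity paths in parallel between them.
R_inner = 0.018/(0.158×8.15) = 0.01398 K/W
R_stud  = 0.105/(43.2×0.14×8.15) = 0.00213 K/W
R_cav   = 0.105/(0.022×0.86×8.15) = 0.6809 K/W
1/R_core = 1/R_stud + 1/R_cav → R_core = 0.002124 K/W
R_outer = 0.025/(0.211×8.15) = 0.01454 K/W
R_total = 0.03064 K/W
Q = ΔT/R_total = 34/0.03064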